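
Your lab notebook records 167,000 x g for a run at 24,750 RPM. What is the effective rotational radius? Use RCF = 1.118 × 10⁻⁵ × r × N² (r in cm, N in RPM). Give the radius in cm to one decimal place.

≈ 24.4 cm

RCF = 1.118 × 10⁻⁵ × r × N²
167000 = 1.118 × 10⁻⁵ × r × (24750)²
r = 167000 / (1.118 × 10⁻⁵ × 612,562,500) = 167000 / 6848.449 ≈ 24.385 cm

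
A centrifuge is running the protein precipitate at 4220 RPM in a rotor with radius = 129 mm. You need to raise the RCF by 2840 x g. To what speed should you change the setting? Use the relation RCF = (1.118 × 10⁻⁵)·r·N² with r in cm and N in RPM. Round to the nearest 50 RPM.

≈ 6100 RPM

r = 129 mm = 12.9 cm
Current RCF = 1.118 × 10⁻⁵ × 12.9 × (4220)² = 1.118 × 10⁻⁵ × 12.9 × 17,808,400 ≈ 2,568.4 × g
Target RCF = 2,568.4 + 2,840 = 5,408.4 × g
N² = 5,408.4 / (14.4222 × 10⁻⁵) = 37,500,520
N ≈ √37,500,520 ≈ 6,123.8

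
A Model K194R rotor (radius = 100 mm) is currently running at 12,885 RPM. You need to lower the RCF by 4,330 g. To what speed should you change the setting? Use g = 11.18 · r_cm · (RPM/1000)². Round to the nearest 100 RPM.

r = 100 mm = 10.0 cm
Current RCF = 11.18 × 10 × (12.885)² = 11.18 × 10 × 166.023225 ≈ 18,561.4 × g
Target RCF = 18,561.4 − 4,330 = 14,231.4 × g
(N/1000)² = 14,231.4 / 111.8 = 127.2934
N = 1000 × √127.2934 ≈ 11,282.4

11300 RPM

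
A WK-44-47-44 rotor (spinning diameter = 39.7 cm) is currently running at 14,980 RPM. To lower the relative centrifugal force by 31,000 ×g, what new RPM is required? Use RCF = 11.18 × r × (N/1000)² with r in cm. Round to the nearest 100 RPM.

r = 39.7 / 2 = 19.85 cm
Current RCF = 11.18 × 19.85 × (14.98)² = 11.18 × 19.85 × 224.4004 ≈ 49,799.6 × g
Target RCF = 49,799.6 − 31,000 = 18,799.6 × g
(N/1000)² = 18,799.6 / 221.923 = 84.71227
N = 1000 × √84.71227 ≈ 9,203.9

9200 RPM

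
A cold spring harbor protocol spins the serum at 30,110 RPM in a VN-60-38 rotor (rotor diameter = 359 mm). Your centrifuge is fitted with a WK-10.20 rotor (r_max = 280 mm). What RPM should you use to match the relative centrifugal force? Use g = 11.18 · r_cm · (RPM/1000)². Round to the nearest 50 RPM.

≈ 24100 RPM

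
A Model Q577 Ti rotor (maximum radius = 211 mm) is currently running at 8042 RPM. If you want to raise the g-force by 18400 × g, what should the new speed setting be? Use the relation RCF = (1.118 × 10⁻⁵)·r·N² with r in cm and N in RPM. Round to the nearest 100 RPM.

r = 211 mm = 21.1 cm
Current RCF = 1.118 × 10⁻⁵ × 21.1 × (8042)² = 1.118 × 10⁻⁵ × 21.1 × 64,673,764 ≈ 15,256.4 × g
Target RCF = 15,256.4 + 18,400 = 33,656.4 × g
N² = 33,656.4 / (23.5898 × 10⁻⁵) = 142,673,528
N ≈ √142,673,528 ≈ 11,944.6

≈ 11900 RPM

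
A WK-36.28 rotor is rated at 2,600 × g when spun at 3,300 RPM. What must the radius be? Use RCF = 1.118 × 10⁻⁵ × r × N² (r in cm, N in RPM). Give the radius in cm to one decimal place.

21.4 cm

RCF = 1.118 × 10⁻⁵ × r × N²
2600 = 1.118 × 10⁻⁵ × r × (3300)²
r = 2600 / (1.118 × 10⁻⁵ × 10,890,000) = 2600 / 121.7502 ≈ 21.355 cm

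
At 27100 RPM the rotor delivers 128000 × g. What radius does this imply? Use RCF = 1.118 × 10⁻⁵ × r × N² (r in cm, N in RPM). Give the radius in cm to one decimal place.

15.6 cm

128000 = 1.118 × 10⁻⁵ × r × (27100)²
r = 128000 / (1.118 × 10⁻⁵ × 734,410,000) = 128000 / 8210.704 ≈ 15.589 cm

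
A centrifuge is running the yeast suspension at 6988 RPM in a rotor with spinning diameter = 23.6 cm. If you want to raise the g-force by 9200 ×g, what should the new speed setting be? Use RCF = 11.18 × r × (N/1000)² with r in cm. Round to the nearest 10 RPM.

N₂ ≈ 10890 RPM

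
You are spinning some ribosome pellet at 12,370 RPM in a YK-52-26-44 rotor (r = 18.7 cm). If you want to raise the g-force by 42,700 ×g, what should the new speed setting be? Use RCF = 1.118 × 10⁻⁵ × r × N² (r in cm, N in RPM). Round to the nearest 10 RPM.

Current RCF = 1.118 × 10⁻⁵ × 18.7 × (12370)² = 1.118 × 10⁻⁵ × 18.7 × 153,016,900 ≈ 31,990.6 × g
Target RCF = 31,990.6 + 42,700 = 74,690.6 × g
N² = 74,690.6 / (20.9066 × 10⁻⁵) = 357,258,473
N ≈ √357,258,473 ≈ 18,901.3

N₂ ≈ 18900 RPM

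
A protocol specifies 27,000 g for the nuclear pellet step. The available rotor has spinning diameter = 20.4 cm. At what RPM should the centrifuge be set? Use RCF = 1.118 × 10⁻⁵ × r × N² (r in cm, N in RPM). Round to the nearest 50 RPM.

r = 20.4 / 2 = 10.2 cm
RCF = 1.118 × 10⁻⁵ × r × N²
27,000 = 1.118 × 10⁻⁵ × 10.2 × N²
N² = 27,000 / (11.4036 × 10⁻⁵) = 236,767,337
N ≈ √236,767,337 ≈ 15,387.2

N ≈ 15400 RPM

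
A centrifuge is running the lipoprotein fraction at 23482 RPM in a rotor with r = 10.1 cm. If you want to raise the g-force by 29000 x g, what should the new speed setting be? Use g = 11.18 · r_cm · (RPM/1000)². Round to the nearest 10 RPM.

Current RCF = 11.18 × 10.1 × (23.482)² = 11.18 × 10.1 × 551.404324 ≈ 62,263.5 × g
Target RCF = 62,263.5 + 29,000 = 91,263.5 × g
(N/1000)² = 91,263.5 / 112.918 = 808.2281
N = 1000 × √808.2281 ≈ 28,429.4

≈ 28430 RPM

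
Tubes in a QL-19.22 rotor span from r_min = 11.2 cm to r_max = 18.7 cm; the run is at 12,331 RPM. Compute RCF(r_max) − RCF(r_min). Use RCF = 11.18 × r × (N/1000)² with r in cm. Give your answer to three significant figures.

≈ 12700 × g

RCF_max = 11.18 × 18.7 × (12.331)² = 11.18 × 18.7 × 152.053561 ≈ 31,789.2 × g
RCF_min = 11.18 × 11.2 × (12.331)² = 11.18 × 11.2 × 152.053561 ≈ 19,039.5 × g
ΔRCF = 31,789.2 − 19,039.5 = 12,749.7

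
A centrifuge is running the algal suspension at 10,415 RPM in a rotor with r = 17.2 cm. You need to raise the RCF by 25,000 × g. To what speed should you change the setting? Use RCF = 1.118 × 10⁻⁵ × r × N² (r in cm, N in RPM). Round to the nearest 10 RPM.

Current RCF = 1.118 × 10⁻⁵ × 17.2 × (10415)² = 1.118 × 10⁻⁵ × 17.2 × 108,472,225 ≈ 20,858.8 × g
Target RCF = 20,858.8 + 25,000 = 45,858.8 × g
N² = 45,858.8 / (19.2296 × 10⁻⁵) = 238,480,260
N ≈ √238,480,260 ≈ 15,442.8

≈ 15440 RPM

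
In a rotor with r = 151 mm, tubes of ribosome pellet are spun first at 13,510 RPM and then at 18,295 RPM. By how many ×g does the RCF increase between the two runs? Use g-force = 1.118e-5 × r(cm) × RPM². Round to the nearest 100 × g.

≈ 25700 ×g

r = 151 mm = 15.1 cm
RCF₁ = 1.118 × 10⁻⁵ × 15.1 × (13510)² = 1.118 × 10⁻⁵ × 15.1 × 182,520,100 ≈ 30,812.7 × g
RCF₂ = 1.118 × 10⁻⁵ × 15.1 × (18295)² = 1.118 × 10⁻⁵ × 15.1 × 334,707,025 ≈ 56,504.6 × g
Increase = 56,504.6 − 30,812.7 = 25,691.9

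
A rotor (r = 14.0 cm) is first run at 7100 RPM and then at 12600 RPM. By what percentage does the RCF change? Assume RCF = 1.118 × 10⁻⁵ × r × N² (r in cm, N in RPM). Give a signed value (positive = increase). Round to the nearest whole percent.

+215%

RCF ∝ N², so the ratio is (12600/7100)² = (1.774648)² = 3.1494.
Change = 3.1494 − 1 = +2.1494 → +214.9%.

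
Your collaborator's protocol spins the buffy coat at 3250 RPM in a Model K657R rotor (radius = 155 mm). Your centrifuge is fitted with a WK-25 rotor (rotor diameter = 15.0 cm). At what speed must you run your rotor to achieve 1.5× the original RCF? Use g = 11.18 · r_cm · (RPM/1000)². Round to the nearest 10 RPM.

5720 RPM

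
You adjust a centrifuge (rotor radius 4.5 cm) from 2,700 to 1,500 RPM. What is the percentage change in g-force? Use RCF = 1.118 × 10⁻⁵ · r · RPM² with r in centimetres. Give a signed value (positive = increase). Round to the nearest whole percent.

-69%

RCF ∝ N², so the ratio is (1500/2700)² = (0.555556)² = 0.3086.
Change = 0.3086 − 1 = -0.6914 → -69.1%.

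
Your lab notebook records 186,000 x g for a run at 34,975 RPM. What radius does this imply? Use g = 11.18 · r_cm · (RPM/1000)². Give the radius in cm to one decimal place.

13.6 cm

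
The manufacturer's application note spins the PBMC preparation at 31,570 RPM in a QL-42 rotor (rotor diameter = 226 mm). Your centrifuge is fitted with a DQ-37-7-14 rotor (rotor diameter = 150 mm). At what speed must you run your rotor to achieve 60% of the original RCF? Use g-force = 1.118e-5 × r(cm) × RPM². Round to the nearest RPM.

30016 RPM

Original rotor: r = 226 mm / 2 = 113 mm = 11.3 cm
RCF = 1.118 × 10⁻⁵ × r × N²
RCF_original = 1.118 × 10⁻⁵ × 11.3 × (31570)² = 1.118 × 10⁻⁵ × 11.3 × 996,664,900 ≈ 125,912.7 × g
Target RCF = 0.6 × 125,912.7 ≈ 75,547.6 × g
Your rotor: r = 150 mm / 2 = 75 mm = 7.5 cm
75,547.6 = 1.118 × 10⁻⁵ × 7.5 × N²
N² = 75,547.6 / (8.385 × 10⁻⁵) = 900,985,092
N ≈ √900,985,092 ≈ 30,016.4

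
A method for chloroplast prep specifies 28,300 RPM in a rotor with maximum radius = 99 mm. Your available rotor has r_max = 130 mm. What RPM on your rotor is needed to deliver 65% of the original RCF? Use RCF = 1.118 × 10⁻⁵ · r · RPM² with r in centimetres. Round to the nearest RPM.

19911 RPM

Original rotor: r = 99 mm = 9.9 cm
RCF_original = 1.118 × 10⁻⁵ × 9.9 × (28300)² = 1.118 × 10⁻⁵ × 9.9 × 800,890,000 ≈ 88,644.1 × g
Target RCF = 0.65 × 88,644.1 ≈ 57,618.7 × g
Your rotor: r = 130 mm = 13.0 cm
57,618.7 = 1.118 × 10⁻⁵ × 13 × N²
N² = 57,618.7 / (14.534 × 10⁻⁵) = 396,440,760
N ≈ √396,440,760 ≈ 19,910.8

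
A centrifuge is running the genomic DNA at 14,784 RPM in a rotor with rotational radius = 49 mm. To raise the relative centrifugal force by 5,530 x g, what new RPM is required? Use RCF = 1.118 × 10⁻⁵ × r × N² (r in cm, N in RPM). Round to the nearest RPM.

r = 49 mm = 4.9 cm
Current RCF = 1.118 × 10⁻⁵ × 4.9 × (14784)² = 1.118 × 10⁻⁵ × 4.9 × 218,566,656 ≈ 11,973.5 × g
Target RCF = 11,973.5 + 5,530 = 17,503.5 × g
N² = 17,503.5 / (5.4782 × 10⁻⁵) = 319,511,883
N ≈ √319,511,883 ≈ 17,874.9

N₂ ≈ 17875 RPM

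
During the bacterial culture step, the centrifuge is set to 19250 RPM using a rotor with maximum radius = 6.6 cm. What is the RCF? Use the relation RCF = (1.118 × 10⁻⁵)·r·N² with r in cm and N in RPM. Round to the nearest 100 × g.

RCF = 1.118 × 10⁻⁵ × r × N²
RCF = 1.118 × 10⁻⁵ × 6.6 × (19250)² = 1.118 × 10⁻⁵ × 6.6 × 370,562,500 ≈ 27,343.1 × g

27300 g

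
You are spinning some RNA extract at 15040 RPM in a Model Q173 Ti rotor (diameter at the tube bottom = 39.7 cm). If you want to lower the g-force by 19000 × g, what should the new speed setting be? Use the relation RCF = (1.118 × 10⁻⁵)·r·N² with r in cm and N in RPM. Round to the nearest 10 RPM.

r = 39.7 / 2 = 19.85 cm
Current RCF = 1.118 × 10⁻⁵ × 19.85 × (15040)² = 1.118 × 10⁻⁵ × 19.85 × 226,201,600 ≈ 50,199.3 × g
Target RCF = 50,199.3 − 19,000 = 31,199.3 × g
N² = 31,199.3 / (22.1923 × 10⁻⁵) = 140,586,149
N ≈ √140,586,149 ≈ 11,856.9

≈ 11860 RPM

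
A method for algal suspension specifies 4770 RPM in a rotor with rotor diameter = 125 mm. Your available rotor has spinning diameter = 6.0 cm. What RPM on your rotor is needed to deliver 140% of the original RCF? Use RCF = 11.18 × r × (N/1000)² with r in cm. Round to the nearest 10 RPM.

Original rotor: r = 125 mm / 2 = 62.5 mm = 6.25 cm
RCF = 11.18 × r × (N/1000)²
RCF_original = 11.18 × 6.25 × (4.77)² = 11.18 × 6.25 × 22.7529 ≈ 1,589.9 × g
Target RCF = 1.4 × 1,589.9 ≈ 2,225.9 × g
Your rotor: r = 6.0 / 2 = 3 cm
2,225.9 = 11.18 × 3 × (N/1000)²
(N/1000)² = 2,225.9 / 33.54 = 66.36553
N = 1000 × √66.36553 ≈ 8,146.5

8150 RPM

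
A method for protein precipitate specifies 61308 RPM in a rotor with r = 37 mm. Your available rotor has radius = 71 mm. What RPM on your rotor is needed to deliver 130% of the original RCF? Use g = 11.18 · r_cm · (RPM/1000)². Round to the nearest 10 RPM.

Original rotor: r = 37 mm = 3.7 cm
RCF = 11.18 × r × (N/1000)²
RCF_original = 11.18 × 3.7 × (61.308)² = 11.18 × 3.7 × 3,758.670864 ≈ 155,481.2 × g
Target RCF = 1.3 × 155,481.2 ≈ 202,125.6 × g
Your rotor: r = 71 mm = 7.1 cm
202,125.6 = 11.18 × 7.1 × (N/1000)²
(N/1000)² = 202,125.6 / 79.378 = 2546.368
N = 1000 × √2546.368 ≈ 50,461.5

50460 RPM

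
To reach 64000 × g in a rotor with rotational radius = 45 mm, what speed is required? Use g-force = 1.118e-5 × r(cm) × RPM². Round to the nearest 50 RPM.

r = 45 mm = 4.5 cm
64,000 = 1.118 × 10⁻⁵ × 4.5 × N²
N² = 64,000 / (5.031 × 10⁻⁵) = 1,272,112,900
N ≈ √1,272,112,900 ≈ 35,666.7

35650 RPM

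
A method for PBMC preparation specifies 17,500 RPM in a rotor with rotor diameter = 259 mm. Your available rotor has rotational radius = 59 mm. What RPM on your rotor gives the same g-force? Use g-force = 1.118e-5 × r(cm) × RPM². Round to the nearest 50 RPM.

Original rotor: r = 259 mm / 2 = 129.5 mm = 12.95 cm
RCF_original = 1.118 × 10⁻⁵ × 12.95 × (17500)² = 1.118 × 10⁻⁵ × 12.95 × 306,250,000 ≈ 44,339.2 × g
Your rotor: r = 59 mm = 5.9 cm
44,339.2 = 1.118 × 10⁻⁵ × 5.9 × N²
N² = 44,339.2 / (6.5962 × 10⁻⁵) = 672,193,081
N ≈ √672,193,081 ≈ 25,926.7

25950 RPM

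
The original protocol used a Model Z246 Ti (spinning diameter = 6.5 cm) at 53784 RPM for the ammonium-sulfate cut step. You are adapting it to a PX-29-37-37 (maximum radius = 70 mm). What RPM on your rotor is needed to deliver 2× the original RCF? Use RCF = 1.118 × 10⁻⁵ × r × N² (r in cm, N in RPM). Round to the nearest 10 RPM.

Original rotor: r = 6.5 / 2 = 3.25 cm
RCF_original = 1.118 × 10⁻⁵ × 3.25 × (53784)² = 1.118 × 10⁻⁵ × 3.25 × 2,892,718,656 ≈ 105,106.9 × g
Target RCF = 2 × 105,106.9 ≈ 210,213.8 × g
Your rotor: r = 70 mm = 7.0 cm
210,213.8 = 1.118 × 10⁻⁵ × 7 × N²
N² = 210,213.8 / (7.826 × 10⁻⁵) = 2,686,095,068
N ≈ √2,686,095,068 ≈ 51,827.6

≈ 51830 RPM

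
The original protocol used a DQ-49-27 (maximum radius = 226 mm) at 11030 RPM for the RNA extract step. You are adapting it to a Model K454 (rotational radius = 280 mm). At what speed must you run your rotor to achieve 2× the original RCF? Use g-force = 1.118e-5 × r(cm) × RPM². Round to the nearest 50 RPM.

≈ 14000 RPM

Original rotor: r = 226 mm = 22.6 cm
RCF_original = 1.118 × 10⁻⁵ × 22.6 × (11030)² = 1.118 × 10⁻⁵ × 22.6 × 121,660,900 ≈ 30,739.8 × g
Target RCF = 2 × 30,739.8 ≈ 61,479.6 × g
Your rotor: r = 280 mm = 28.0 cm
61,479.6 = 1.118 × 10⁻⁵ × 28 × N²
N² = 61,479.6 / (31.304 × 10⁻⁵) = 196,395,349
N ≈ √196,395,349 ≈ 14,014.1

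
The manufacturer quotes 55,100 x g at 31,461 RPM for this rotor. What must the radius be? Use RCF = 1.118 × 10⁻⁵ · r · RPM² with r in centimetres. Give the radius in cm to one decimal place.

RCF = 1.118 × 10⁻⁵ × r × N²
55100 = 1.118 × 10⁻⁵ × r × (31461)²
r = 55100 / (1.118 × 10⁻⁵ × 989,794,521) = 55100 / 11065.9 ≈ 4.979 cm

r ≈ 5.0 cm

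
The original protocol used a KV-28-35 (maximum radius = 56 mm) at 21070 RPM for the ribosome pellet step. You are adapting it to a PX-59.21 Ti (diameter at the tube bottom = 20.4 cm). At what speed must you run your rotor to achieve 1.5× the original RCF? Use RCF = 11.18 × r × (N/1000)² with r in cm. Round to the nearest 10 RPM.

19120 RPM

Original rotor: r = 56 mm = 5.6 cm
RCF = 11.18 × r × (N/1000)²
RCF_original = 11.18 × 5.6 × (21.07)² = 11.18 × 5.6 × 443.9449 ≈ 27,794.5 × g
Target RCF = 1.5 × 27,794.5 ≈ 41,691.8 × g
Your rotor: r = 20.4 / 2 = 10.2 cm
41,691.8 = 11.18 × 10.2 × (N/1000)²
(N/1000)² = 41,691.8 / 114.036 = 365.6021
N = 1000 × √365.6021 ≈ 19,120.7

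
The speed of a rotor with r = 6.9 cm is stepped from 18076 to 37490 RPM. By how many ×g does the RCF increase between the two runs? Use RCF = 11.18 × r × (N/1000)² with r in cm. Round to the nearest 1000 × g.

≈ 83000 ×g

RCF₁ = 11.18 × 6.9 × (18.076)² = 11.18 × 6.9 × 326.741776 ≈ 25,205.5 × g
RCF₂ = 11.18 × 6.9 × (37.49)² = 11.18 × 6.9 × 1,405.5001 ≈ 108,423.1 × g
Increase = 108,423.1 − 25,205.5 = 83,217.6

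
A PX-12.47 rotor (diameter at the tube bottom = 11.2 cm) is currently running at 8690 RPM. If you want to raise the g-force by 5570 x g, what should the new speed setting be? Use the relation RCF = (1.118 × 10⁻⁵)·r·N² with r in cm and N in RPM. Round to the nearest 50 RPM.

N₂ ≈ 12850 RPM

r = 11.2 / 2 = 5.6 cm
Current RCF = 1.118 × 10⁻⁵ × 5.6 × (8690)² = 1.118 × 10⁻⁵ × 5.6 × 75,516,100 ≈ 4,727.9 × g
Target RCF = 4,727.9 + 5,570 = 10,297.9 × g
N² = 10,297.9 / (6.2608 × 10⁻⁵) = 164,482,175
N ≈ √164,482,175 ≈ 12,825.1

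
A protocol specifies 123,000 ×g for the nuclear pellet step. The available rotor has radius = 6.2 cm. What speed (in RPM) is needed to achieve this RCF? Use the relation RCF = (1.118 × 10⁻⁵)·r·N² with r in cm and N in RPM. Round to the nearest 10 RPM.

N ≈ 42120 RPM

123,000 = 1.118 × 10⁻⁵ × 6.2 × N²
N² = 123,000 / (6.9316 × 10⁻⁵) = 1,774,482,082
N ≈ √1,774,482,082 ≈ 42,124.6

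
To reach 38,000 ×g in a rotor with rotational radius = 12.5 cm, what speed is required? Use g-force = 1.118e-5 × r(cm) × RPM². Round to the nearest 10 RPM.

16490 RPM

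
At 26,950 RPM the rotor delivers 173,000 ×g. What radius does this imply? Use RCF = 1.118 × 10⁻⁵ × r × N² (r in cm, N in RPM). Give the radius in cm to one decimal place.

21.3 cm

173000 = 1.118 × 10⁻⁵ × r × (26950)²
r = 173000 / (1.118 × 10⁻⁵ × 726,302,500) = 173000 / 8120.062 ≈ 21.305 cm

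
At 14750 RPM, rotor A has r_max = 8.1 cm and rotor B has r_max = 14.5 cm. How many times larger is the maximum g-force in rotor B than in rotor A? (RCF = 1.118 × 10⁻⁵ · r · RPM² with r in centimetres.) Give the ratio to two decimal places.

At fixed N, RCF ∝ r, so RCF_B/RCF_A = r_B/r_A = 14.5 / 8.1 = 1.7901.

1.79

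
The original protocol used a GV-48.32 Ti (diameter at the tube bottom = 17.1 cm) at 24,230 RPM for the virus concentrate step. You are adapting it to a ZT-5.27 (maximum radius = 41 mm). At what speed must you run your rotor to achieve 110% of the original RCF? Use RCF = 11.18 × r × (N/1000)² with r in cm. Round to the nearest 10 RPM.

Original rotor: r = 17.1 / 2 = 8.55 cm
RCF_original = 11.18 × 8.55 × (24.23)² = 11.18 × 8.55 × 587.0929 ≈ 56,119.6 × g
Target RCF = 1.1 × 56,119.6 ≈ 61,731.6 × g
Your rotor: r = 41 mm = 4.1 cm
61,731.6 = 11.18 × 4.1 × (N/1000)²
(N/1000)² = 61,731.6 / 45.838 = 1346.734
N = 1000 × √1346.734 ≈ 36,697.9

36700 RPM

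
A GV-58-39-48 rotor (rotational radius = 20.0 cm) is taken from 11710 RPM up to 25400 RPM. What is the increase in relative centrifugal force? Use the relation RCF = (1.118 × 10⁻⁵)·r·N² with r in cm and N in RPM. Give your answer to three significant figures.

114000 × g

RCF₁ = 1.118 × 10⁻⁵ × 20 × (11710)² = 1.118 × 10⁻⁵ × 20 × 137,124,100 ≈ 30,660.9 × g
RCF₂ = 1.118 × 10⁻⁵ × 20 × (25400)² = 1.118 × 10⁻⁵ × 20 × 645,160,000 ≈ 144,257.8 × g
Increase = 144,257.8 − 30,660.9 = 113,596.9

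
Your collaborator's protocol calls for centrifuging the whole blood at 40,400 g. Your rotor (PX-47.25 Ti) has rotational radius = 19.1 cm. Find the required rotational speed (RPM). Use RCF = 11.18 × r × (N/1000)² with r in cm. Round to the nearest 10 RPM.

≈ 13750 RPM

RCF = 11.18 × r × (N/1000)²
40,400 = 11.18 × 19.1 × (N/1000)²
(N/1000)² = 40,400 / 213.538 = 189.1935
N = 1000 × √189.1935 ≈ 13,754.8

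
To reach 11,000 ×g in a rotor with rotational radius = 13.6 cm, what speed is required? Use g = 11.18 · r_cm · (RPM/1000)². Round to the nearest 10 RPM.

RCF = 11.18 × r × (N/1000)²
11,000 = 11.18 × 13.6 × (N/1000)²
(N/1000)² = 11,000 / 152.048 = 72.34558
N = 1000 × √72.34558 ≈ 8,505.6

≈ 8510 RPM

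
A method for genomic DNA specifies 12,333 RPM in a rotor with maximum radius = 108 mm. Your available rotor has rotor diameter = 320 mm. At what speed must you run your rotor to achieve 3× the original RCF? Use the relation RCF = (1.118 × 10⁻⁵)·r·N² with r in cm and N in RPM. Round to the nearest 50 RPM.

Original rotor: r = 108 mm = 10.8 cm
RCF = 1.118 × 10⁻⁵ × r × N²
RCF_original = 1.118 × 10⁻⁵ × 10.8 × (12333)² = 1.118 × 10⁻⁵ × 10.8 × 152,102,889 ≈ 18,365.5 × g
Target RCF = 3 × 18,365.5 ≈ 55,096.5 × g
Your rotor: r = 320 mm / 2 = 160 mm = 16 cm
55,096.5 = 1.118 × 10⁻⁵ × 16 × N²
N² = 55,096.5 / (17.888 × 10⁻⁵) = 308,008,162
N ≈ √308,008,162 ≈ 17,550.2

≈ 17550 RPM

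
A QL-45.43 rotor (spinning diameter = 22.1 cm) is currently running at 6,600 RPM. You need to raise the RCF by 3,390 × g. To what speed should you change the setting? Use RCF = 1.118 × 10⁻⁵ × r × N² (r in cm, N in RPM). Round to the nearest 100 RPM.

8400 RPM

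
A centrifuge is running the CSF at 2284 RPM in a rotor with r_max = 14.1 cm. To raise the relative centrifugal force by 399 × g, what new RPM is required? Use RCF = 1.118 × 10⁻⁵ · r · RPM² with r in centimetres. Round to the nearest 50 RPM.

≈ 2800 RPM

Current RCF = 1.118 × 10⁻⁵ × 14.1 × (2284)² = 1.118 × 10⁻⁵ × 14.1 × 5,216,656 ≈ 822.3 × g
Target RCF = 822.3 + 399 = 1,221.3 × g
N² = 1,221.3 / (15.7638 × 10⁻⁵) = 7,747,497
N ≈ √7,747,497 ≈ 2,783.4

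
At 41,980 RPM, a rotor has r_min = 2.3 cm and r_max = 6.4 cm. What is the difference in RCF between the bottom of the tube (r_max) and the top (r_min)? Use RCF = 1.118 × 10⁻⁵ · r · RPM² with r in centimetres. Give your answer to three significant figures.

ΔRCF = 1.118 × 10⁻⁵ × (r_max − r_min) × N² = 1.118 × 10⁻⁵ × 4.1 × 1,762,320,400 ≈ 80,781.2

ΔRCF ≈ 80800 ×g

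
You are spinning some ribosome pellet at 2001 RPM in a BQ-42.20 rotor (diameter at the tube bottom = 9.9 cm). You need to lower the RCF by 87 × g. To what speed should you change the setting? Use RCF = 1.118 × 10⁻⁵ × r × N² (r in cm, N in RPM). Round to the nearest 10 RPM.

N₂ ≈ 1560 RPM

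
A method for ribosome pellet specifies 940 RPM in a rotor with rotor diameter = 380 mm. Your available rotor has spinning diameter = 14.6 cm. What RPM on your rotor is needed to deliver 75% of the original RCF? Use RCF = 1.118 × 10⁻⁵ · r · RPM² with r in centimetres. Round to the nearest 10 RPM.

Original rotor: r = 380 mm / 2 = 190 mm = 19 cm
RCF_original = 1.118 × 10⁻⁵ × 19 × (940)² = 1.118 × 10⁻⁵ × 19 × 883,600 ≈ 187.7 × g
Target RCF = 0.75 × 187.7 ≈ 140.8 × g
Your rotor: r = 14.6 / 2 = 7.3 cm
140.8 = 1.118 × 10⁻⁵ × 7.3 × N²
N² = 140.8 / (8.1614 × 10⁻⁵) = 1,725,194
N ≈ √1,725,194 ≈ 1,313.5

≈ 1310 RPM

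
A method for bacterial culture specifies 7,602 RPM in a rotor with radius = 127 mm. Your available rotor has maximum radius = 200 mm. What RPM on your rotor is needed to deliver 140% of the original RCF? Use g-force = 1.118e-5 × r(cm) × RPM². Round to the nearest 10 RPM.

Original rotor: r = 127 mm = 12.7 cm
RCF = 1.118 × 10⁻⁵ × r × N²
RCF_original = 1.118 × 10⁻⁵ × 12.7 × (7602)² = 1.118 × 10⁻⁵ × 12.7 × 57,790,404 ≈ 8,205.4 × g
Target RCF = 1.4 × 8,205.4 ≈ 11,487.6 × g
Your rotor: r = 200 mm = 20.0 cm
11,487.6 = 1.118 × 10⁻⁵ × 20 × N²
N² = 11,487.6 / (22.36 × 10⁻⁵) = 51,375,671
N ≈ √51,375,671 ≈ 7,167.7

≈ 7170 RPM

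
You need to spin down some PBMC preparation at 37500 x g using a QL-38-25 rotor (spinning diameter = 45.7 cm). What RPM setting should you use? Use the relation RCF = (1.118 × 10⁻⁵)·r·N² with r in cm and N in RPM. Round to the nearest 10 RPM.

r = 45.7 / 2 = 22.85 cm
37,500 = 1.118 × 10⁻⁵ × 22.85 × N²
N² = 37,500 / (25.5463 × 10⁻⁵) = 146,792,295
N ≈ √146,792,295 ≈ 12,115.8

≈ 12120 RPM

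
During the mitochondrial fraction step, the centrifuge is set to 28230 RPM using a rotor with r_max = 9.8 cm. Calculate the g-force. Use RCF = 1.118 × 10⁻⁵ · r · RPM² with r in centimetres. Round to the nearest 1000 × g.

RCF = 1.118 × 10⁻⁵ × r × N²
RCF = 1.118 × 10⁻⁵ × 9.8 × (28230)² = 1.118 × 10⁻⁵ × 9.8 × 796,932,900 ≈ 87,315.2 × g

RCF ≈ 87000 x g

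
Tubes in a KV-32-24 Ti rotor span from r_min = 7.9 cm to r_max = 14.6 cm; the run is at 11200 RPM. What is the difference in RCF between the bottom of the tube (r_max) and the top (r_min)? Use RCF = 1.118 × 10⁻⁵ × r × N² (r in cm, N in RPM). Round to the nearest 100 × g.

9400 ×g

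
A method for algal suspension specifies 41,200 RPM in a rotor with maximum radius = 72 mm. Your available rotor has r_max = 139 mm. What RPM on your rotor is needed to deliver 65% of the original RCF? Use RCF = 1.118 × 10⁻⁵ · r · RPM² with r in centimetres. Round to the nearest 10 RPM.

≈ 23910 RPM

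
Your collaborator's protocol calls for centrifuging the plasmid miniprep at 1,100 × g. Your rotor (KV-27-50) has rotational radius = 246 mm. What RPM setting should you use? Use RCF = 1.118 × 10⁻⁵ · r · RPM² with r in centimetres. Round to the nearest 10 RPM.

r = 246 mm = 24.6 cm
RCF = 1.118 × 10⁻⁵ × r × N²
1,100 = 1.118 × 10⁻⁵ × 24.6 × N²
N² = 1,100 / (27.5028 × 10⁻⁵) = 3,999,593
N ≈ √3,999,593 ≈ 1,999.9

2000 RPM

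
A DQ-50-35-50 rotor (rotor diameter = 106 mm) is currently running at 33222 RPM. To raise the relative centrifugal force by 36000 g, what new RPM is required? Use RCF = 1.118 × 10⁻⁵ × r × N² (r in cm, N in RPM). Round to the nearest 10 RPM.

r = 106 mm / 2 = 53 mm = 5.3 cm
Current RCF = 1.118 × 10⁻⁵ × 5.3 × (33222)² = 1.118 × 10⁻⁵ × 5.3 × 1,103,701,284 ≈ 65,398.7 × g
Target RCF = 65,398.7 + 36,000 = 101,398.7 × g
N² = 101,398.7 / (5.9254 × 10⁻⁵) = 1,711,254,936
N ≈ √1,711,254,936 ≈ 41,367.3

N₂ ≈ 41370 RPM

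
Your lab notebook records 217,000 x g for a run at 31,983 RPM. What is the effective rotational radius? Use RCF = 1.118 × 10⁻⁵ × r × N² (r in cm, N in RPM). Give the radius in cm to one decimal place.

19.0 cm

217000 = 1.118 × 10⁻⁵ × r × (31983)²
r = 217000 / (1.118 × 10⁻⁵ × 1,022,912,289) = 217000 / 11436.16 ≈ 18.975 cm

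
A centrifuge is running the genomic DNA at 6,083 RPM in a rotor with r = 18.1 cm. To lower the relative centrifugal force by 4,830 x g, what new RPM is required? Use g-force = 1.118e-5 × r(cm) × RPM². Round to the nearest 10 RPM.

Current RCF = 1.118 × 10⁻⁵ × 18.1 × (6083)² = 1.118 × 10⁻⁵ × 18.1 × 37,002,889 ≈ 7,487.8 × g
Target RCF = 7,487.8 − 4,830 = 2,657.8 × g
N² = 2,657.8 / (20.2358 × 10⁻⁵) = 13,134,148
N ≈ √13,134,148 ≈ 3,624.1

3620 RPM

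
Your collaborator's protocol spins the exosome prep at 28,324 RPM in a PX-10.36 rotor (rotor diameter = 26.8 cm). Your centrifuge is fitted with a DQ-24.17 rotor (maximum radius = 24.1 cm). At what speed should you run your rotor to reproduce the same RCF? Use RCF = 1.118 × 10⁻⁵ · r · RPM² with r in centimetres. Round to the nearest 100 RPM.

21100 RPM

Original rotor: r = 26.8 / 2 = 13.4 cm
RCF = 1.118 × 10⁻⁵ × r × N²
RCF_original = 1.118 × 10⁻⁵ × 13.4 × (28324)² = 1.118 × 10⁻⁵ × 13.4 × 802,248,976 ≈ 120,186.5 × g
120,186.5 = 1.118 × 10⁻⁵ × 24.1 × N²
N² = 120,186.5 / (26.9438 × 10⁻⁵) = 446,063,658
N ≈ √446,063,658 ≈ 21,120.2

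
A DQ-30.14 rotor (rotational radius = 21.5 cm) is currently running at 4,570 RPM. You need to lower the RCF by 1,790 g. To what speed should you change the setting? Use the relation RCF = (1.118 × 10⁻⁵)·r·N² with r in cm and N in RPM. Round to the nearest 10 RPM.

N₂ ≈ 3670 RPM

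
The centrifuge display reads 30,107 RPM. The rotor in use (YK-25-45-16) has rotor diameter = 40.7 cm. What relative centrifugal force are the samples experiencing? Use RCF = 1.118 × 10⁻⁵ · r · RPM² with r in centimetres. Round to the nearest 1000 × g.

≈ 206000 x g

r = 40.7 / 2 = 20.35 cm
RCF = 1.118 × 10⁻⁵ × 20.35 × (30107)² = 1.118 × 10⁻⁵ × 20.35 × 906,431,449 ≈ 206,224.9 × g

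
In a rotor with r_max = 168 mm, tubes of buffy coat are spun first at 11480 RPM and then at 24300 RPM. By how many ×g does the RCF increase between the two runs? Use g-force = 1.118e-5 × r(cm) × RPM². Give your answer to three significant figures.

86200 ×g

r = 168 mm = 16.8 cm
RCF₁ = 1.118 × 10⁻⁵ × 16.8 × (11480)² = 1.118 × 10⁻⁵ × 16.8 × 131,790,400 ≈ 24,753.4 × g
RCF₂ = 1.118 × 10⁻⁵ × 16.8 × (24300)² = 1.118 × 10⁻⁵ × 16.8 × 590,490,000 ≈ 110,908.2 × g
Increase = 110,908.2 − 24,753.4 = 86,154.8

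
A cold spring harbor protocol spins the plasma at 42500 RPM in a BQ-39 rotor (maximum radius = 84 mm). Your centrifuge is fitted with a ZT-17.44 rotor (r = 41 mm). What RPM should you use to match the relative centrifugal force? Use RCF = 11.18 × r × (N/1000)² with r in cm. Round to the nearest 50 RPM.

≈ 60850 RPM

Original rotor: r = 84 mm = 8.4 cm
RCF_original = 11.18 × 8.4 × (42.5)² = 11.18 × 8.4 × 1,806.25 ≈ 169,628.5 × g
Your rotor: r = 41 mm = 4.1 cm
169,628.5 = 11.18 × 4.1 × (N/1000)²
(N/1000)² = 169,628.5 / 45.838 = 3700.609
N = 1000 × √3700.609 ≈ 60,832.6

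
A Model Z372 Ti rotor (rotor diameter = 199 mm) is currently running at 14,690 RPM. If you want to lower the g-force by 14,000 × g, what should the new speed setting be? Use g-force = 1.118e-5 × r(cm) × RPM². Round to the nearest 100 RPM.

N₂ ≈ 9500 RPM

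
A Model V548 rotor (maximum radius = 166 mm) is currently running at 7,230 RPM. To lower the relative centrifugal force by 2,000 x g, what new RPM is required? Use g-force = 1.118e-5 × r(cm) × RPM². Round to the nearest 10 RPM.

r = 166 mm = 16.6 cm
Current RCF = 1.118 × 10⁻⁵ × 16.6 × (7230)² = 1.118 × 10⁻⁵ × 16.6 × 52,272,900 ≈ 9,701.2 × g
Target RCF = 9,701.2 − 2,000 = 7,701.2 × g
N² = 7,701.2 / (18.5588 × 10⁻⁵) = 41,496,217
N ≈ √41,496,217 ≈ 6,441.8

N₂ ≈ 6440 RPM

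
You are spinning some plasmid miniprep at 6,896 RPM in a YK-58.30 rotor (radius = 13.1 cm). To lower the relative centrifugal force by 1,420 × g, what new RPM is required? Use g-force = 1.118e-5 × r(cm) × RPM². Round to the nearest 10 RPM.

N₂ ≈ 6150 RPM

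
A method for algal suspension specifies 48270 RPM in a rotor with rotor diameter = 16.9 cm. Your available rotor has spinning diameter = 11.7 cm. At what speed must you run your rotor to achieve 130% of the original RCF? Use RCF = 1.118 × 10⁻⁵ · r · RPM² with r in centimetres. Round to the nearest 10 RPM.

≈ 66150 RPM

Original rotor: r = 16.9 / 2 = 8.45 cm
RCF = 1.118 × 10⁻⁵ × r × N²
RCF_original = 1.118 × 10⁻⁵ × 8.45 × (48270)² = 1.118 × 10⁻⁵ × 8.45 × 2,329,992,900 ≈ 220,116.8 × g
Target RCF = 1.3 × 220,116.8 ≈ 286,151.8 × g
Your rotor: r = 11.7 / 2 = 5.85 cm
286,151.8 = 1.118 × 10⁻⁵ × 5.85 × N²
N² = 286,151.8 / (6.5403 × 10⁻⁵) = 4,375,209,088
N ≈ √4,375,209,088 ≈ 66,145.4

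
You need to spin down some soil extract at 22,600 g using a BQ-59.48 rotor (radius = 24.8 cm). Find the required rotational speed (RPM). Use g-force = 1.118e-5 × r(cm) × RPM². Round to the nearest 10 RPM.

≈ 9030 RPM

RCF = 1.118 × 10⁻⁵ × r × N²
22,600 = 1.118 × 10⁻⁵ × 24.8 × N²
N² = 22,600 / (27.7264 × 10⁻⁵) = 81,510,762
N ≈ √81,510,762 ≈ 9,028.3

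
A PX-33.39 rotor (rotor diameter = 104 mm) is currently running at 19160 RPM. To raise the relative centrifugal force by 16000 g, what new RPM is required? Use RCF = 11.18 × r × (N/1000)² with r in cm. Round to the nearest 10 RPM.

≈ 25340 RPM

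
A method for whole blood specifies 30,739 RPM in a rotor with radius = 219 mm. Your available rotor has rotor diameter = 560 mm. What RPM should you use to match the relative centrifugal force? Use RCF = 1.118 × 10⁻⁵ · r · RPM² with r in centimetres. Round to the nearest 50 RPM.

Original rotor: r = 219 mm = 21.9 cm
RCF = 1.118 × 10⁻⁵ × r × N²
RCF_original = 1.118 × 10⁻⁵ × 21.9 × (30739)² = 1.118 × 10⁻⁵ × 21.9 × 944,886,121 ≈ 231,347.8 × g
Your rotor: r = 560 mm / 2 = 280 mm = 28 cm
231,347.8 = 1.118 × 10⁻⁵ × 28 × N²
N² = 231,347.8 / (31.304 × 10⁻⁵) = 739,035,906
N ≈ √739,035,906 ≈ 27,185.2

27200 RPM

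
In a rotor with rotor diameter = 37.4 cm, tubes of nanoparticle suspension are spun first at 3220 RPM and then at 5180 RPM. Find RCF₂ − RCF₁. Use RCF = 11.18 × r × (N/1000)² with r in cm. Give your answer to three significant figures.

r = 37.4 / 2 = 18.7 cm
RCF₁ = 11.18 × 18.7 × (3.22)² = 11.18 × 18.7 × 10.3684 ≈ 2,167.7 × g
RCF₂ = 11.18 × 18.7 × (5.18)² = 11.18 × 18.7 × 26.8324 ≈ 5,609.7 × g
Increase = 5,609.7 − 2,167.7 = 3,442

3440 ×g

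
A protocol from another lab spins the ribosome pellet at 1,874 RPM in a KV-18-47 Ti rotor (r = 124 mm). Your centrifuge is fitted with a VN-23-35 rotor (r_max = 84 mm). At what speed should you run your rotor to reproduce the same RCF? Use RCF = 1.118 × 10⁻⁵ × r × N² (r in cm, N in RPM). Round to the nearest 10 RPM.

2280 RPM

Original rotor: r = 124 mm = 12.4 cm
RCF = 1.118 × 10⁻⁵ × r × N²
RCF_original = 1.118 × 10⁻⁵ × 12.4 × (1874)² = 1.118 × 10⁻⁵ × 12.4 × 3,511,876 ≈ 486.9 × g
Your rotor: r = 84 mm = 8.4 cm
486.9 = 1.118 × 10⁻⁵ × 8.4 × N²
N² = 486.9 / (9.3912 × 10⁻⁵) = 5,184,641
N ≈ √5,184,641 ≈ 2,277.0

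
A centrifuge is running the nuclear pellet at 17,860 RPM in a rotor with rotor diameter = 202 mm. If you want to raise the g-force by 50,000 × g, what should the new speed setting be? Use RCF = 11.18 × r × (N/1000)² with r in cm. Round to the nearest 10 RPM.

r = 202 mm / 2 = 101 mm = 10.1 cm
Current RCF = 11.18 × 10.1 × (17.86)² = 11.18 × 10.1 × 318.9796 ≈ 36,018.5 × g
Target RCF = 36,018.5 + 50,000 = 86,018.5 × g
(N/1000)² = 86,018.5 / 112.918 = 761.7785
N = 1000 × √761.7785 ≈ 27,600.3

N₂ ≈ 27600 RPM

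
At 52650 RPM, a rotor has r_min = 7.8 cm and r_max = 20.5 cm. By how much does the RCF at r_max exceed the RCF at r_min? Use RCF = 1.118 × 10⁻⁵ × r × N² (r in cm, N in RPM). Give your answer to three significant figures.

ΔRCF = 1.118 × 10⁻⁵ × (r_max − r_min) × N² = 1.118 × 10⁻⁵ × 12.7 × 2,772,022,500 ≈ 393,588.4

394000 ×g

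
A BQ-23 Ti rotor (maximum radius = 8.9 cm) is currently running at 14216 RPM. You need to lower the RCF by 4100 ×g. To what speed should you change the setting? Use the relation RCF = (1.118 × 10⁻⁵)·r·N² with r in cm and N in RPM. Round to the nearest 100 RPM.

12700 RPM

Current RCF = 1.118 × 10⁻⁵ × 8.9 × (14216)² = 1.118 × 10⁻⁵ × 8.9 × 202,094,656 ≈ 20,108.8 × g
Target RCF = 20,108.8 − 4,100 = 16,008.8 × g
N² = 16,008.8 / (9.9502 × 10⁻⁵) = 160,889,228
N ≈ √160,889,228 ≈ 12,684.2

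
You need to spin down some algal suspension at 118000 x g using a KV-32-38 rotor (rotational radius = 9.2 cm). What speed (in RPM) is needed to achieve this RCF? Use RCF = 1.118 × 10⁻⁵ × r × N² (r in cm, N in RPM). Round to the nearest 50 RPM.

RCF = 1.118 × 10⁻⁵ × r × N²
118,000 = 1.118 × 10⁻⁵ × 9.2 × N²
N² = 118,000 / (10.2856 × 10⁻⁵) = 1,147,234,969
N ≈ √1,147,234,969 ≈ 33,870.9

33850 RPM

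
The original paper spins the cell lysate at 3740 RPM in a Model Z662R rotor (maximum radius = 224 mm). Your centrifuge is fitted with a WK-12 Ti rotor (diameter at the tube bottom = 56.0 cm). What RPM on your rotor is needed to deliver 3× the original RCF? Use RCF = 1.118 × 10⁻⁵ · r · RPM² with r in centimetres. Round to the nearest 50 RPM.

Original rotor: r = 224 mm = 22.4 cm
RCF_original = 1.118 × 10⁻⁵ × 22.4 × (3740)² = 1.118 × 10⁻⁵ × 22.4 × 13,987,600 ≈ 3,502.9 × g
Target RCF = 3 × 3,502.9 ≈ 10,508.7 × g
Your rotor: r = 56.0 / 2 = 28 cm
10,508.7 = 1.118 × 10⁻⁵ × 28 × N²
N² = 10,508.7 / (31.304 × 10⁻⁵) = 33,569,831
N ≈ √33,569,831 ≈ 5,793.9

≈ 5800 RPM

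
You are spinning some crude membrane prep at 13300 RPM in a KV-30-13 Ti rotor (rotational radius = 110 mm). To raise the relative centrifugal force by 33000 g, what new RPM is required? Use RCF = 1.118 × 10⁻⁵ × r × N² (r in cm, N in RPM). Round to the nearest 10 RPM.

21100 RPM

r = 110 mm = 11.0 cm
Current RCF = 1.118 × 10⁻⁵ × 11 × (13300)² = 1.118 × 10⁻⁵ × 11 × 176,890,000 ≈ 21,753.9 × g
Target RCF = 21,753.9 + 33,000 = 54,753.9 × g
N² = 54,753.9 / (12.298 × 10⁻⁵) = 445,226,053
N ≈ √445,226,053 ≈ 21,100.4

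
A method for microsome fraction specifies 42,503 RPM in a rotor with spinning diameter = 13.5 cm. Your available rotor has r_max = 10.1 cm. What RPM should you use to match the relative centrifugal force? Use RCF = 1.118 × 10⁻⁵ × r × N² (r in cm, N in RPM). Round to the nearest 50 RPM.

34750 RPM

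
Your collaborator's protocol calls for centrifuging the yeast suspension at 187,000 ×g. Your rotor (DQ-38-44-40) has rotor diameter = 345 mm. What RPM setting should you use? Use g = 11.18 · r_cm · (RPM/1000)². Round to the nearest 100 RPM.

≈ 31100 RPM

r = 345 mm / 2 = 172.5 mm = 17.25 cm
187,000 = 11.18 × 17.25 × (N/1000)²
(N/1000)² = 187,000 / 192.855 = 969.6404
N = 1000 × √969.6404 ≈ 31,139.0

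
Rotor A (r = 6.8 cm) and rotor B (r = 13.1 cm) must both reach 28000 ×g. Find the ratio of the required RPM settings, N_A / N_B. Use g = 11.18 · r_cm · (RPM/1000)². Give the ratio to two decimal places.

1.39

At fixed RCF, N ∝ 1/√r, so N_A/N_B = √(r_B/r_A) = √(13.1/6.8) = √1.926471 = 1.3880.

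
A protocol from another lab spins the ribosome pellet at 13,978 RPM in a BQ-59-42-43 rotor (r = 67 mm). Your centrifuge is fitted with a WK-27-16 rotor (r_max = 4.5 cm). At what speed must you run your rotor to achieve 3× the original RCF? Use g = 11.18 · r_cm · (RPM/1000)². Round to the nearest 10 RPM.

29540 RPM

Original rotor: r = 67 mm = 6.7 cm
RCF_original = 11.18 × 6.7 × (13.978)² = 11.18 × 6.7 × 195.384484 ≈ 14,635.5 × g
Target RCF = 3 × 14,635.5 ≈ 43,906.5 × g
43,906.5 = 11.18 × 4.5 × (N/1000)²
(N/1000)² = 43,906.5 / 50.31 = 872.7191
N = 1000 × √872.7191 ≈ 29,541.8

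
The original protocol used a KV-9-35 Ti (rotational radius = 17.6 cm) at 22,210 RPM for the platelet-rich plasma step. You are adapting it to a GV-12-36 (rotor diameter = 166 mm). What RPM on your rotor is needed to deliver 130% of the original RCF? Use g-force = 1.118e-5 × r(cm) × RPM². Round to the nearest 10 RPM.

RCF_original = 1.118 × 10⁻⁵ × 17.6 × (22210)² = 1.118 × 10⁻⁵ × 17.6 × 493,284,100 ≈ 97,062.5 × g
Target RCF = 1.3 × 97,062.5 ≈ 126,181.2 × g
Your rotor: r = 166 mm / 2 = 83 mm = 8.3 cm
126,181.2 = 1.118 × 10⁻⁵ × 8.3 × N²
N² = 126,181.2 / (9.2794 × 10⁻⁵) = 1,359,799,125
N ≈ √1,359,799,125 ≈ 36,875.5

≈ 36880 RPM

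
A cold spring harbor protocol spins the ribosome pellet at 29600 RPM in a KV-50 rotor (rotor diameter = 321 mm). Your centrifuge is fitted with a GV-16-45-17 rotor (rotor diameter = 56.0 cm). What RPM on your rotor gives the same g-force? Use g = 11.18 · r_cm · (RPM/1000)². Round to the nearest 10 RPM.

≈ 22410 RPM

Original rotor: r = 321 mm / 2 = 160.5 mm = 16.05 cm
RCF_original = 11.18 × 16.05 × (29.6)² = 11.18 × 16.05 × 876.16 ≈ 157,217.3 × g
Your rotor: r = 56.0 / 2 = 28 cm
157,217.3 = 11.18 × 28 × (N/1000)²
(N/1000)² = 157,217.3 / 313.04 = 502.2275
N = 1000 × √502.2275 ≈ 22,410.4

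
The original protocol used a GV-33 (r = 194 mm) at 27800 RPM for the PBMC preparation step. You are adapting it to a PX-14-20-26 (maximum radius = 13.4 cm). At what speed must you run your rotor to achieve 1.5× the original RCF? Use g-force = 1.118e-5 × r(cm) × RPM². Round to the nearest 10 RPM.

≈ 40970 RPM

Original rotor: r = 194 mm = 19.4 cm
RCF = 1.118 × 10⁻⁵ × r × N²
RCF_original = 1.118 × 10⁻⁵ × 19.4 × (27800)² = 1.118 × 10⁻⁵ × 19.4 × 772,840,000 ≈ 167,622.8 × g
Target RCF = 1.5 × 167,622.8 ≈ 251,434.2 × g
251,434.2 = 1.118 × 10⁻⁵ × 13.4 × N²
N² = 251,434.2 / (14.9812 × 10⁻⁵) = 1,678,331,509
N ≈ √1,678,331,509 ≈ 40,967.4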